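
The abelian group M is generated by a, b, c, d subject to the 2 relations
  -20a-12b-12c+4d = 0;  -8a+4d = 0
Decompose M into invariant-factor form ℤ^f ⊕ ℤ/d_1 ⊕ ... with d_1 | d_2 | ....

rank_ℚ(R)=2; free=4−2=2
SNF(R) diag = [4, 12] → torsion [4, 12]

Answer: M ≅ ℤ^2 ⊕ ℤ/4 ⊕ ℤ/12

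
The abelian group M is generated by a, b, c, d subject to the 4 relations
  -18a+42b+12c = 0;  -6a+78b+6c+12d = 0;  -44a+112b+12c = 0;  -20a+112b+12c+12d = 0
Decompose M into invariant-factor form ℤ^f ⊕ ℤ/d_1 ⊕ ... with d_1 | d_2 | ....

rank_ℚ(R)=4; free=4−4=0
SNF(R) diag = [2, 6, 12, 12] → torsion [2, 6, 12, 12]

Answer: M ≅ ℤ/2 ⊕ ℤ/6 ⊕ ℤ/12 ⊕ ℤ/12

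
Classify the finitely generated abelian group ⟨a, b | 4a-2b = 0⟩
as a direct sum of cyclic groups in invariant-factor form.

Answer: M ≅ ℤ^1 ⊕ ℤ/2

Derivation:
rank_ℚ(R)=1; free=2−1=1
SNF(R) diag = [2] → torsion [2]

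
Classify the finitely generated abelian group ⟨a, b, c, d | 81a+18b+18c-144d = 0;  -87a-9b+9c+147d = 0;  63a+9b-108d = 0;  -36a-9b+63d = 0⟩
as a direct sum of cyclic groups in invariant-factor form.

Answer: M ≅ ℤ/3 ⊕ ℤ/9 ⊕ ℤ/9 ⊕ ℤ/9

Derivation:
rank_ℚ(R)=4; free=4−4=0
SNF(R) diag = [3, 9, 9, 9] → torsion [3, 9, 9, 9]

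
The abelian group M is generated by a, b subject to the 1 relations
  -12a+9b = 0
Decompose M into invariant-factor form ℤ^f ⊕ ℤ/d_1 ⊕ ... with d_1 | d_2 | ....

rank_ℚ(R)=1; free=2−1=1
SNF(R) diag = [3] → torsion [3]

Answer: M ≅ ℤ^1 ⊕ ℤ/3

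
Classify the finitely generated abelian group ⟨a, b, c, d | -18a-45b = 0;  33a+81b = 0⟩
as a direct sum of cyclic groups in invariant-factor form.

Answer: M ≅ ℤ^2 ⊕ ℤ/3 ⊕ ℤ/9

Derivation:
rank_ℚ(R)=2; free=4−2=2
SNF(R) diag = [3, 9] → torsion [3, 9]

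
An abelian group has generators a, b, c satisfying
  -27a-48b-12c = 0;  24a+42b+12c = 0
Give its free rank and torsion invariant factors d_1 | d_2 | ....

rank_ℚ(R)=2; free=3−2=1
SNF(R) diag = [3, 6] → torsion [3, 6]

Answer: M ≅ ℤ^1 ⊕ ℤ/3 ⊕ ℤ/6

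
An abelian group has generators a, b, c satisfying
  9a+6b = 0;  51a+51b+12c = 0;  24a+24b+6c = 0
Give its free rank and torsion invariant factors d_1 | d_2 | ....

rank_ℚ(R)=3; free=3−3=0
SNF(R) diag = [3, 3, 6] → torsion [3, 3, 6]

Answer: M ≅ ℤ/3 ⊕ ℤ/3 ⊕ ℤ/6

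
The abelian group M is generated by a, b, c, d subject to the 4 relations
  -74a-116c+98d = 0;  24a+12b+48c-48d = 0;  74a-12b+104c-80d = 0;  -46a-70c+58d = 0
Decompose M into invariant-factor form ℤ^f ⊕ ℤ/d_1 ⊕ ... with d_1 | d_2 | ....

Answer: M ≅ ℤ/2 ⊕ ℤ/6 ⊕ ℤ/6 ⊕ ℤ/12

Derivation:
rank_ℚ(R)=4; free=4−4=0
SNF(R) diag = [2, 6, 6, 12] → torsion [2, 6, 6, 12]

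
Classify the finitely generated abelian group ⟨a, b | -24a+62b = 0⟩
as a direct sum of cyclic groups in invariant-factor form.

rank_ℚ(R)=1; free=2−1=1
SNF(R) diag = [2] → torsion [2]

Answer: M ≅ ℤ^1 ⊕ ℤ/2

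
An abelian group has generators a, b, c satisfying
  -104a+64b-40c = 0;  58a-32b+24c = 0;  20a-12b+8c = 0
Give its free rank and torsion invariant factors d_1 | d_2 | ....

rank_ℚ(R)=3; free=3−3=0
SNF(R) diag = [2, 4, 8] → torsion [2, 4, 8]

Answer: M ≅ ℤ/2 ⊕ ℤ/4 ⊕ ℤ/8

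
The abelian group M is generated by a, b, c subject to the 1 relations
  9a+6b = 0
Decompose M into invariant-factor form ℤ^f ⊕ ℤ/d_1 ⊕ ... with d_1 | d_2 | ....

Answer: M ≅ ℤ^2 ⊕ ℤ/3

Derivation:
rank_ℚ(R)=1; free=3−1=2
SNF(R) diag = [3] → torsion [3]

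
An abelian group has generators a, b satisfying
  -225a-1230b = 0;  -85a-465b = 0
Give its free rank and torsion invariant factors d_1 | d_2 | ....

Answer: M ≅ ℤ/5 ⊕ ℤ/15

Derivation:
rank_ℚ(R)=2; free=2−2=0
SNF(R) diag = [5, 15] → torsion [5, 15]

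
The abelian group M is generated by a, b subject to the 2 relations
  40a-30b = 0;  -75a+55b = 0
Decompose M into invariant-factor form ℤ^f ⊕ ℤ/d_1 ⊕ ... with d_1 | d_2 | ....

Answer: M ≅ ℤ/5 ⊕ ℤ/10

Derivation:
rank_ℚ(R)=2; free=2−2=0
SNF(R) diag = [5, 10] → torsion [5, 10]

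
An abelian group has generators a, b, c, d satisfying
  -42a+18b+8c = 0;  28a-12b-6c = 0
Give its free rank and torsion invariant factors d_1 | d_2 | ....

rank_ℚ(R)=2; free=4−2=2
SNF(R) diag = [2, 2] → torsion [2, 2]

Answer: M ≅ ℤ^2 ⊕ ℤ/2 ⊕ ℤ/2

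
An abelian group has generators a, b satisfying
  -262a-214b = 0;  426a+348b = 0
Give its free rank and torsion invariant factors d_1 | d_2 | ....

rank_ℚ(R)=2; free=2−2=0
SNF(R) diag = [2, 6] → torsion [2, 6]

Answer: M ≅ ℤ/2 ⊕ ℤ/6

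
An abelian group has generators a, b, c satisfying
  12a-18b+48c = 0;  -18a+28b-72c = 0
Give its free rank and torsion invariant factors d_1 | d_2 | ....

rank_ℚ(R)=2; free=3−2=1
SNF(R) diag = [2, 6] → torsion [2, 6]

Answer: M ≅ ℤ^1 ⊕ ℤ/2 ⊕ ℤ/6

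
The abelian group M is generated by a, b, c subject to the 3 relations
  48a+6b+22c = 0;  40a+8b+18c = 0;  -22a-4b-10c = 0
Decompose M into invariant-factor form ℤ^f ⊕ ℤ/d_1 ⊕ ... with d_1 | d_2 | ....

rank_ℚ(R)=3; free=3−3=0
SNF(R) diag = [2, 2, 2] → torsion [2, 2, 2]

Answer: M ≅ ℤ/2 ⊕ ℤ/2 ⊕ ℤ/2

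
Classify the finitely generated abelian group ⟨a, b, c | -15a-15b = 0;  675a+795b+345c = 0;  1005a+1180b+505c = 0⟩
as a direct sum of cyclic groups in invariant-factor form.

Answer: M ≅ ℤ/5 ⊕ ℤ/15 ⊕ ℤ/45

Derivation:
rank_ℚ(R)=3; free=3−3=0
SNF(R) diag = [5, 15, 45] → torsion [5, 15, 45]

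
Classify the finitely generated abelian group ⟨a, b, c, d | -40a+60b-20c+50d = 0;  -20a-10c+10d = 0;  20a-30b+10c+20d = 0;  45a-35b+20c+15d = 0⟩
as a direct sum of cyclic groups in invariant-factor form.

rank_ℚ(R)=4; free=4−4=0
SNF(R) diag = [5, 10, 30, 90] → torsion [5, 10, 30, 90]

Answer: M ≅ ℤ/5 ⊕ ℤ/10 ⊕ ℤ/30 ⊕ ℤ/90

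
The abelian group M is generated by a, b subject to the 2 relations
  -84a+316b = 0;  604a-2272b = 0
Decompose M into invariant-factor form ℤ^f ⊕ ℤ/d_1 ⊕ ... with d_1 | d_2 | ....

Answer: M ≅ ℤ/4 ⊕ ℤ/4

Derivation:
rank_ℚ(R)=2; free=2−2=0
SNF(R) diag = [4, 4] → torsion [4, 4]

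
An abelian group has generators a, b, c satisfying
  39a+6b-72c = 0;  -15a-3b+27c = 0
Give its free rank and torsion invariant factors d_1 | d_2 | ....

Answer: M ≅ ℤ^1 ⊕ ℤ/3 ⊕ ℤ/9

Derivation:
rank_ℚ(R)=2; free=3−2=1
SNF(R) diag = [3, 9] → torsion [3, 9]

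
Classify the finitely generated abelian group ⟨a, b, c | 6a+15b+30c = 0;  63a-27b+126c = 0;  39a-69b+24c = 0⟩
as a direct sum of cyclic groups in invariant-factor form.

rank_ℚ(R)=3; free=3−3=0
SNF(R) diag = [3, 9, 18] → torsion [3, 9, 18]

Answer: M ≅ ℤ/3 ⊕ ℤ/9 ⊕ ℤ/18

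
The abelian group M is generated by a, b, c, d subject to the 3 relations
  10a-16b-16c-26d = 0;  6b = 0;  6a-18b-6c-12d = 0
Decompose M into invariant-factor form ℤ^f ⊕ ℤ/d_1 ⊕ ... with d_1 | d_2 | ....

rank_ℚ(R)=3; free=4−3=1
SNF(R) diag = [2, 6, 18] → torsion [2, 6, 18]

Answer: M ≅ ℤ^1 ⊕ ℤ/2 ⊕ ℤ/6 ⊕ ℤ/18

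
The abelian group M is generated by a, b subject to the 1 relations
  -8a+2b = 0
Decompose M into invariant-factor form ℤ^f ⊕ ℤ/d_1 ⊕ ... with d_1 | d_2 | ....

rank_ℚ(R)=1; free=2−1=1
SNF(R) diag = [2] → torsion [2]

Answer: M ≅ ℤ^1 ⊕ ℤ/2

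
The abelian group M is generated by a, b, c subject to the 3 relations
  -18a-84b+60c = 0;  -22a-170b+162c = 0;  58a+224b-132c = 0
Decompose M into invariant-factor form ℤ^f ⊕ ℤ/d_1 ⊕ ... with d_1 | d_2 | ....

Answer: M ≅ ℤ/2 ⊕ ℤ/6 ⊕ ℤ/12

Derivation:
rank_ℚ(R)=3; free=3−3=0
SNF(R) diag = [2, 6, 12] → torsion [2, 6, 12]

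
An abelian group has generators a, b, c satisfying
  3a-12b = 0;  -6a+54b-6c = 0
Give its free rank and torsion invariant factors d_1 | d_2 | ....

Answer: M ≅ ℤ^1 ⊕ ℤ/3 ⊕ ℤ/6

Derivation:
rank_ℚ(R)=2; free=3−2=1
SNF(R) diag = [3, 6] → torsion [3, 6]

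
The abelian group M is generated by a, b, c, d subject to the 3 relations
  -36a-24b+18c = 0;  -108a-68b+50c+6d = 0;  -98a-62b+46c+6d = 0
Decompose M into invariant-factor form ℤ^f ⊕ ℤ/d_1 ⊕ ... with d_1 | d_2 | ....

rank_ℚ(R)=3; free=4−3=1
SNF(R) diag = [2, 2, 6] → torsion [2, 2, 6]

Answer: M ≅ ℤ^1 ⊕ ℤ/2 ⊕ ℤ/2 ⊕ ℤ/6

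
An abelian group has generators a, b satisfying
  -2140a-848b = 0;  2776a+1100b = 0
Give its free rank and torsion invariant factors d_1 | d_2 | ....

Answer: M ≅ ℤ/4 ⊕ ℤ/12

Derivation:
rank_ℚ(R)=2; free=2−2=0
SNF(R) diag = [4, 12] → torsion [4, 12]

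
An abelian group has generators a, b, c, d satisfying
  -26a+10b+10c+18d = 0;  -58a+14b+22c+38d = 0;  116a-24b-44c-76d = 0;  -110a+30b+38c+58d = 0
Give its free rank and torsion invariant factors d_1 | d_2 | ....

rank_ℚ(R)=4; free=4−4=0
SNF(R) diag = [2, 4, 4, 12] → torsion [2, 4, 4, 12]

Answer: M ≅ ℤ/2 ⊕ ℤ/4 ⊕ ℤ/4 ⊕ ℤ/12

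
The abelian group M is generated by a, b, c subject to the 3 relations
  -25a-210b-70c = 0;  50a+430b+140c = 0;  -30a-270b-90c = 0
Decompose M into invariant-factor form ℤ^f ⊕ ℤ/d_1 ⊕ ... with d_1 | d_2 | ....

rank_ℚ(R)=3; free=3−3=0
SNF(R) diag = [5, 10, 30] → torsion [5, 10, 30]

Answer: M ≅ ℤ/5 ⊕ ℤ/10 ⊕ ℤ/30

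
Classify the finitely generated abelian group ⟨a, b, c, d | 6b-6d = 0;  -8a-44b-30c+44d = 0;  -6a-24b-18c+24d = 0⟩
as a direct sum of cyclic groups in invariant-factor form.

rank_ℚ(R)=3; free=4−3=1
SNF(R) diag = [2, 6, 18] → torsion [2, 6, 18]

Answer: M ≅ ℤ^1 ⊕ ℤ/2 ⊕ ℤ/6 ⊕ ℤ/18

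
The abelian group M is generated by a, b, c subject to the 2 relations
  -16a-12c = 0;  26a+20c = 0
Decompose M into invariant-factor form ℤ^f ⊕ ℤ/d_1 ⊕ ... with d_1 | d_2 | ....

rank_ℚ(R)=2; free=3−2=1
SNF(R) diag = [2, 4] → torsion [2, 4]

Answer: M ≅ ℤ^1 ⊕ ℤ/2 ⊕ ℤ/4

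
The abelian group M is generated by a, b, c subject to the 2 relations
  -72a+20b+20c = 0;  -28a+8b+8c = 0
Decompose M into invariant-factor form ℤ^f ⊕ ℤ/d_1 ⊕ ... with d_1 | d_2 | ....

rank_ℚ(R)=2; free=3−2=1
SNF(R) diag = [4, 4] → torsion [4, 4]

Answer: M ≅ ℤ^1 ⊕ ℤ/4 ⊕ ℤ/4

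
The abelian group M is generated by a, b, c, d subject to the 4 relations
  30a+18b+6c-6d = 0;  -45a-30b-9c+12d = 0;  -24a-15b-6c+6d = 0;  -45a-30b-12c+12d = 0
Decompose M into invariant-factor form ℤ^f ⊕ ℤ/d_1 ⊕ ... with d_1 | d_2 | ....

rank_ℚ(R)=4; free=4−4=0
SNF(R) diag = [3, 3, 3, 6] → torsion [3, 3, 3, 6]

Answer: M ≅ ℤ/3 ⊕ ℤ/3 ⊕ ℤ/3 ⊕ ℤ/6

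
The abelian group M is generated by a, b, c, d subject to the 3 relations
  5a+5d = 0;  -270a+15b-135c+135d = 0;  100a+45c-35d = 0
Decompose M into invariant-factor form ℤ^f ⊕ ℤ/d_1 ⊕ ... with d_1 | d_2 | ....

Answer: M ≅ ℤ^1 ⊕ ℤ/5 ⊕ ℤ/15 ⊕ ℤ/45

Derivation:
rank_ℚ(R)=3; free=4−3=1
SNF(R) diag = [5, 15, 45] → torsion [5, 15, 45]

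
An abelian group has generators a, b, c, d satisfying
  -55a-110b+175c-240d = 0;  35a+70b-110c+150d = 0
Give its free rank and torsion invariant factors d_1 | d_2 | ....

rank_ℚ(R)=2; free=4−2=2
SNF(R) diag = [5, 15] → torsion [5, 15]

Answer: M ≅ ℤ^2 ⊕ ℤ/5 ⊕ ℤ/15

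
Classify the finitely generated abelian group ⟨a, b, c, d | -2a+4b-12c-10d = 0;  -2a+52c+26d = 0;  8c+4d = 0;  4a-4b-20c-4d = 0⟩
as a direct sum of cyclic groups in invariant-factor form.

rank_ℚ(R)=4; free=4−4=0
SNF(R) diag = [2, 4, 4, 4] → torsion [2, 4, 4, 4]

Answer: M ≅ ℤ/2 ⊕ ℤ/4 ⊕ ℤ/4 ⊕ ℤ/4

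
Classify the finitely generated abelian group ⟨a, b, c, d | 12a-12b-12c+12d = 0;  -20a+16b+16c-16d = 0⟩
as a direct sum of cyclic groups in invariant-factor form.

rank_ℚ(R)=2; free=4−2=2
SNF(R) diag = [4, 12] → torsion [4, 12]

Answer: M ≅ ℤ^2 ⊕ ℤ/4 ⊕ ℤ/12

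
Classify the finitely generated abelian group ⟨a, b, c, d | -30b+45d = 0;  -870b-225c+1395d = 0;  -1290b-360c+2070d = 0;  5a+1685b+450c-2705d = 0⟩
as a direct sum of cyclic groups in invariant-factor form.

rank_ℚ(R)=4; free=4−4=0
SNF(R) diag = [5, 15, 45, 90] → torsion [5, 15, 45, 90]

Answer: M ≅ ℤ/5 ⊕ ℤ/15 ⊕ ℤ/45 ⊕ ℤ/90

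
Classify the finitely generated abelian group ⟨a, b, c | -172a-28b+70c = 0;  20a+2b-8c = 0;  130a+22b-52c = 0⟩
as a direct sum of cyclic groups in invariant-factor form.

Answer: M ≅ ℤ/2 ⊕ ℤ/6 ⊕ ℤ/18

Derivation:
rank_ℚ(R)=3; free=3−3=0
SNF(R) diag = [2, 6, 18] → torsion [2, 6, 18]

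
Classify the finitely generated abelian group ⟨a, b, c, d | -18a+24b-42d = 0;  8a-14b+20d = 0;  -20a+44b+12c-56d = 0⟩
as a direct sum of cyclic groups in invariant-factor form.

Answer: M ≅ ℤ^1 ⊕ ℤ/2 ⊕ ℤ/6 ⊕ ℤ/12

Derivation:
rank_ℚ(R)=3; free=4−3=1
SNF(R) diag = [2, 6, 12] → torsion [2, 6, 12]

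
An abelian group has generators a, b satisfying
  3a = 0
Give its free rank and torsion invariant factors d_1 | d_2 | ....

rank_ℚ(R)=1; free=2−1=1
SNF(R) diag = [3] → torsion [3]

Answer: M ≅ ℤ^1 ⊕ ℤ/3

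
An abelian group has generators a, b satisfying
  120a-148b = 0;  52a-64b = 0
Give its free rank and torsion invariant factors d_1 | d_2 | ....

Answer: M ≅ ℤ/4 ⊕ ℤ/4

Derivation:
rank_ℚ(R)=2; free=2−2=0
SNF(R) diag = [4, 4] → torsion [4, 4]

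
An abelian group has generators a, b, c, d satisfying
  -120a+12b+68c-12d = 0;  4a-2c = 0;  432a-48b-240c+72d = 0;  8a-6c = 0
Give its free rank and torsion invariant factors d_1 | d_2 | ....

rank_ℚ(R)=4; free=4−4=0
SNF(R) diag = [2, 4, 12, 24] → torsion [2, 4, 12, 24]

Answer: M ≅ ℤ/2 ⊕ ℤ/4 ⊕ ℤ/12 ⊕ ℤ/24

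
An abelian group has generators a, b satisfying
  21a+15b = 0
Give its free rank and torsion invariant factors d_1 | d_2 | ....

rank_ℚ(R)=1; free=2−1=1
SNF(R) diag = [3] → torsion [3]

Answer: M ≅ ℤ^1 ⊕ ℤ/3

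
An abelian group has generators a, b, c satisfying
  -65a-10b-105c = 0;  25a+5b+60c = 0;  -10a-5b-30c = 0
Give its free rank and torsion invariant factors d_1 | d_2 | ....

rank_ℚ(R)=3; free=3−3=0
SNF(R) diag = [5, 15, 45] → torsion [5, 15, 45]

Answer: M ≅ ℤ/5 ⊕ ℤ/15 ⊕ ℤ/45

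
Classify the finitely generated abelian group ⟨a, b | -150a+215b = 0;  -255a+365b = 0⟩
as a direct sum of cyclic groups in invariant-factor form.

rank_ℚ(R)=2; free=2−2=0
SNF(R) diag = [5, 15] → torsion [5, 15]

Answer: M ≅ ℤ/5 ⊕ ℤ/15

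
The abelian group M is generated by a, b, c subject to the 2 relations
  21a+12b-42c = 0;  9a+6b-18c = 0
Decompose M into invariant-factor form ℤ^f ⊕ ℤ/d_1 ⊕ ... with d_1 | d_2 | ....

Answer: M ≅ ℤ^1 ⊕ ℤ/3 ⊕ ℤ/6

Derivation:
rank_ℚ(R)=2; free=3−2=1
SNF(R) diag = [3, 6] → torsion [3, 6]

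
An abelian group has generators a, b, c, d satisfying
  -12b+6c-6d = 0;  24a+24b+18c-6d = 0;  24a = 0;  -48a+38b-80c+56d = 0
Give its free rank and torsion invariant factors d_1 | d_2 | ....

Answer: M ≅ ℤ/2 ⊕ ℤ/6 ⊕ ℤ/12 ⊕ ℤ/24

Derivation:
rank_ℚ(R)=4; free=4−4=0
SNF(R) diag = [2, 6, 12, 24] → torsion [2, 6, 12, 24]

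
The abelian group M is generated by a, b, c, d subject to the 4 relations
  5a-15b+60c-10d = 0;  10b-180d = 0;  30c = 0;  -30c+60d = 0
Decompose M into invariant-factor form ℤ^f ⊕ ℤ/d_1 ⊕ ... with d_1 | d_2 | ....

Answer: M ≅ ℤ/5 ⊕ ℤ/10 ⊕ ℤ/30 ⊕ ℤ/60

Derivation:
rank_ℚ(R)=4; free=4−4=0
SNF(R) diag = [5, 10, 30, 60] → torsion [5, 10, 30, 60]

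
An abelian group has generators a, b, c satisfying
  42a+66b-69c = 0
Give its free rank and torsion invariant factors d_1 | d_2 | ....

Answer: M ≅ ℤ^2 ⊕ ℤ/3

Derivation:
rank_ℚ(R)=1; free=3−1=2
SNF(R) diag = [3] → torsion [3]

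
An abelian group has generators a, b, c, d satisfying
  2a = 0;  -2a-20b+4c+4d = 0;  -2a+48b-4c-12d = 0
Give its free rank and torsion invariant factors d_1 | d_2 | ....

rank_ℚ(R)=3; free=4−3=1
SNF(R) diag = [2, 4, 4] → torsion [2, 4, 4]

Answer: M ≅ ℤ^1 ⊕ ℤ/2 ⊕ ℤ/4 ⊕ ℤ/4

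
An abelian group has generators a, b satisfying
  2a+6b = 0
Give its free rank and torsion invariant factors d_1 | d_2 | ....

Answer: M ≅ ℤ^1 ⊕ ℤ/2

Derivation:
rank_ℚ(R)=1; free=2−1=1
SNF(R) diag = [2] → torsion [2]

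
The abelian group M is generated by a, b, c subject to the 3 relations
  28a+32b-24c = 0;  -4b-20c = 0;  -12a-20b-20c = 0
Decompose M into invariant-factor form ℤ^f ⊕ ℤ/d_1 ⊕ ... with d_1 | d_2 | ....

rank_ℚ(R)=3; free=3−3=0
SNF(R) diag = [4, 4, 8] → torsion [4, 4, 8]

Answer: M ≅ ℤ/4 ⊕ ℤ/4 ⊕ ℤ/8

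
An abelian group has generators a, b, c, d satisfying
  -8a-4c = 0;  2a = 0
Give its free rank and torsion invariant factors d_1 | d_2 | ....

Answer: M ≅ ℤ^2 ⊕ ℤ/2 ⊕ ℤ/4

Derivation:
rank_ℚ(R)=2; free=4−2=2
SNF(R) diag = [2, 4] → torsion [2, 4]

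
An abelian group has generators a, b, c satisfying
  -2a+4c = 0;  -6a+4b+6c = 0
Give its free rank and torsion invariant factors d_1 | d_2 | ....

Answer: M ≅ ℤ^1 ⊕ ℤ/2 ⊕ ℤ/2

Derivation:
rank_ℚ(R)=2; free=3−2=1
SNF(R) diag = [2, 2] → torsion [2, 2]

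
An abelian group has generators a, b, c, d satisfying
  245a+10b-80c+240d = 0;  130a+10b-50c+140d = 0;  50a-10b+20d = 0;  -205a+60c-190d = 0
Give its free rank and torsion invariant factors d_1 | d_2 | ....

rank_ℚ(R)=4; free=4−4=0
SNF(R) diag = [5, 10, 10, 30] → torsion [5, 10, 10, 30]

Answer: M ≅ ℤ/5 ⊕ ℤ/10 ⊕ ℤ/10 ⊕ ℤ/30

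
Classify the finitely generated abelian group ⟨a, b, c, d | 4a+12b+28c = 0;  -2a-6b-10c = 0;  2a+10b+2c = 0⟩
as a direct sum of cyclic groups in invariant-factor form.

Answer: M ≅ ℤ^1 ⊕ ℤ/2 ⊕ ℤ/4 ⊕ ℤ/8

Derivation:
rank_ℚ(R)=3; free=4−3=1
SNF(R) diag = [2, 4, 8] → torsion [2, 4, 8]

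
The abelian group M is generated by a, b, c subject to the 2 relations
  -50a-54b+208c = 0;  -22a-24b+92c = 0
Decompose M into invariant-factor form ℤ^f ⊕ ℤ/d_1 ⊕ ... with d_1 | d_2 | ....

Answer: M ≅ ℤ^1 ⊕ ℤ/2 ⊕ ℤ/6

Derivation:
rank_ℚ(R)=2; free=3−2=1
SNF(R) diag = [2, 6] → torsion [2, 6]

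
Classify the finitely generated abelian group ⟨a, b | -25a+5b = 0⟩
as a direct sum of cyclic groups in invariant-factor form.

rank_ℚ(R)=1; free=2−1=1
SNF(R) diag = [5] → torsion [5]

Answer: M ≅ ℤ^1 ⊕ ℤ/5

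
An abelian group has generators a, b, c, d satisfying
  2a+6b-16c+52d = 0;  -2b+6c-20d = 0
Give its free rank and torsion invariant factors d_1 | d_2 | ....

rank_ℚ(R)=2; free=4−2=2
SNF(R) diag = [2, 2] → torsion [2, 2]

Answer: M ≅ ℤ^2 ⊕ ℤ/2 ⊕ ℤ/2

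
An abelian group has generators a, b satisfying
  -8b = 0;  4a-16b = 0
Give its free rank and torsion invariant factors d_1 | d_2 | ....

Answer: M ≅ ℤ/4 ⊕ ℤ/8

Derivation:
rank_ℚ(R)=2; free=2−2=0
SNF(R) diag = [4, 8] → torsion [4, 8]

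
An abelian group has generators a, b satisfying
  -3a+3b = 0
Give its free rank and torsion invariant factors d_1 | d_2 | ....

Answer: M ≅ ℤ^1 ⊕ ℤ/3

Derivation:
rank_ℚ(R)=1; free=2−1=1
SNF(R) diag = [3] → torsion [3]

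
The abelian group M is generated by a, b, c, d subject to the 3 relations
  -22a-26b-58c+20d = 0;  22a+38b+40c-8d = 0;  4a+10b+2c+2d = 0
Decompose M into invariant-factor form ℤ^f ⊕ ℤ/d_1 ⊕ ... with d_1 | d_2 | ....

rank_ℚ(R)=3; free=4−3=1
SNF(R) diag = [2, 2, 6] → torsion [2, 2, 6]

Answer: M ≅ ℤ^1 ⊕ ℤ/2 ⊕ ℤ/2 ⊕ ℤ/6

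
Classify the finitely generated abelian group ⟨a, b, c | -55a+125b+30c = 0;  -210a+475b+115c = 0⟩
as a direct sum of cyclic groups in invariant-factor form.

rank_ℚ(R)=2; free=3−2=1
SNF(R) diag = [5, 5] → torsion [5, 5]

Answer: M ≅ ℤ^1 ⊕ ℤ/5 ⊕ ℤ/5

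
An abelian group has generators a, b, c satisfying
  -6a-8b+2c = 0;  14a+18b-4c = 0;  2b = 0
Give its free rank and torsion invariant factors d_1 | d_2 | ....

rank_ℚ(R)=3; free=3−3=0
SNF(R) diag = [2, 2, 2] → torsion [2, 2, 2]

Answer: M ≅ ℤ/2 ⊕ ℤ/2 ⊕ ℤ/2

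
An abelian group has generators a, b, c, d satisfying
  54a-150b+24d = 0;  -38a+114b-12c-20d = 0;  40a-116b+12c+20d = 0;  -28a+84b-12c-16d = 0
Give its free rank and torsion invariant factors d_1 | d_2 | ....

Answer: M ≅ ℤ/2 ⊕ ℤ/4 ⊕ ℤ/12 ⊕ ℤ/24

Derivation:
rank_ℚ(R)=4; free=4−4=0
SNF(R) diag = [2, 4, 12, 24] → torsion [2, 4, 12, 24]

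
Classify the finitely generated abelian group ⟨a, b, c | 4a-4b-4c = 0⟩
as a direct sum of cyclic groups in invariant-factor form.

rank_ℚ(R)=1; free=3−1=2
SNF(R) diag = [4] → torsion [4]

Answer: M ≅ ℤ^2 ⊕ ℤ/4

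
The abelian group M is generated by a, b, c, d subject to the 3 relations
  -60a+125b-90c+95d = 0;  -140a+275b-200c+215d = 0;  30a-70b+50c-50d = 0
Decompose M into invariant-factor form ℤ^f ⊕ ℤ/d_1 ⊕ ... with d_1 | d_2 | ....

rank_ℚ(R)=3; free=4−3=1
SNF(R) diag = [5, 10, 10] → torsion [5, 10, 10]

Answer: M ≅ ℤ^1 ⊕ ℤ/5 ⊕ ℤ/10 ⊕ ℤ/10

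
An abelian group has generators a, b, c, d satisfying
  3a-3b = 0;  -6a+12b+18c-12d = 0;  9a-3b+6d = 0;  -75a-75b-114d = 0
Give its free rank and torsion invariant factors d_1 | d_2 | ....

Answer: M ≅ ℤ/3 ⊕ ℤ/6 ⊕ ℤ/18 ⊕ ℤ/36

Derivation:
rank_ℚ(R)=4; free=4−4=0
SNF(R) diag = [3, 6, 18, 36] → torsion [3, 6, 18, 36]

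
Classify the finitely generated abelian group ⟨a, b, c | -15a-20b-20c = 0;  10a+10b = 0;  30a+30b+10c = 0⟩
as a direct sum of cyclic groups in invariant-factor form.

rank_ℚ(R)=3; free=3−3=0
SNF(R) diag = [5, 10, 10] → torsion [5, 10, 10]

Answer: M ≅ ℤ/5 ⊕ ℤ/10 ⊕ ℤ/10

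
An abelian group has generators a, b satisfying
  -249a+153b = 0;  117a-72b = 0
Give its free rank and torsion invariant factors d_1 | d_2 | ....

rank_ℚ(R)=2; free=2−2=0
SNF(R) diag = [3, 9] → torsion [3, 9]

Answer: M ≅ ℤ/3 ⊕ ℤ/9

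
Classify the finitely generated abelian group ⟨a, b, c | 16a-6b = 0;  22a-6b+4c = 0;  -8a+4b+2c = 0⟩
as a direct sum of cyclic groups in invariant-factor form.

rank_ℚ(R)=3; free=3−3=0
SNF(R) diag = [2, 2, 2] → torsion [2, 2, 2]

Answer: M ≅ ℤ/2 ⊕ ℤ/2 ⊕ ℤ/2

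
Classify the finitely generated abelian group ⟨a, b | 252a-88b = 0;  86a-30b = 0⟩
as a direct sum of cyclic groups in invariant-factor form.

Answer: M ≅ ℤ/2 ⊕ ℤ/4

Derivation:
rank_ℚ(R)=2; free=2−2=0
SNF(R) diag = [2, 4] → torsion [2, 4]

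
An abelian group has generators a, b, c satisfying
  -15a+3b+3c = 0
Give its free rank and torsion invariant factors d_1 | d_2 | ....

Answer: M ≅ ℤ^2 ⊕ ℤ/3

Derivation:
rank_ℚ(R)=1; free=3−1=2
SNF(R) diag = [3] → torsion [3]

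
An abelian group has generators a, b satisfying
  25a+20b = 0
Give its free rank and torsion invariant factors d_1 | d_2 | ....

rank_ℚ(R)=1; free=2−1=1
SNF(R) diag = [5] → torsion [5]

Answer: M ≅ ℤ^1 ⊕ ℤ/5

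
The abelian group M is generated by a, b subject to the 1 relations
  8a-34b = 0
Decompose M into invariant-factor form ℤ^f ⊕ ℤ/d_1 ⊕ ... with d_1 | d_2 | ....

Answer: M ≅ ℤ^1 ⊕ ℤ/2

Derivation:
rank_ℚ(R)=1; free=2−1=1
SNF(R) diag = [2] → torsion [2]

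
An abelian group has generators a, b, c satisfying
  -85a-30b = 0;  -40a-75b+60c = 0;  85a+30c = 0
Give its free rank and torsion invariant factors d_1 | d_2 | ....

Answer: M ≅ ℤ/5 ⊕ ℤ/15 ⊕ ℤ/30

Derivation:
rank_ℚ(R)=3; free=3−3=0
SNF(R) diag = [5, 15, 30] → torsion [5, 15, 30]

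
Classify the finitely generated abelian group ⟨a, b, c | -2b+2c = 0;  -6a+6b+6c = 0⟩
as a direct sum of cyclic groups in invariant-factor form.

rank_ℚ(R)=2; free=3−2=1
SNF(R) diag = [2, 6] → torsion [2, 6]

Answer: M ≅ ℤ^1 ⊕ ℤ/2 ⊕ ℤ/6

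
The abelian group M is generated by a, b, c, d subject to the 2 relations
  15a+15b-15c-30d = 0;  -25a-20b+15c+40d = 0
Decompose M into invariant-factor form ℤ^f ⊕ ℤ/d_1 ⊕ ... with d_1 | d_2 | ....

rank_ℚ(R)=2; free=4−2=2
SNF(R) diag = [5, 15] → torsion [5, 15]

Answer: M ≅ ℤ^2 ⊕ ℤ/5 ⊕ ℤ/15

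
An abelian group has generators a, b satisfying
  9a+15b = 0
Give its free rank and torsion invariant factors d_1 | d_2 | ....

rank_ℚ(R)=1; free=2−1=1
SNF(R) diag = [3] → torsion [3]

Answer: M ≅ ℤ^1 ⊕ ℤ/3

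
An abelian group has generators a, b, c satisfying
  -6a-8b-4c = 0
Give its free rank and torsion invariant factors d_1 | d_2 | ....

Answer: M ≅ ℤ^2 ⊕ ℤ/2

Derivation:
rank_ℚ(R)=1; free=3−1=2
SNF(R) diag = [2] → torsion [2]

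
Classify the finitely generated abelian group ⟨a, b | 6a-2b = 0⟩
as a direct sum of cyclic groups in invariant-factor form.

Answer: M ≅ ℤ^1 ⊕ ℤ/2

Derivation:
rank_ℚ(R)=1; free=2−1=1
SNF(R) diag = [2] → torsion [2]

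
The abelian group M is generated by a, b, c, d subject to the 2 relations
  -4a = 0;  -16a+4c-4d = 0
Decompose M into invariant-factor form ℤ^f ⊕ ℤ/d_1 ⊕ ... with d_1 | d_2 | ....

rank_ℚ(R)=2; free=4−2=2
SNF(R) diag = [4, 4] → torsion [4, 4]

Answer: M ≅ ℤ^2 ⊕ ℤ/4 ⊕ ℤ/4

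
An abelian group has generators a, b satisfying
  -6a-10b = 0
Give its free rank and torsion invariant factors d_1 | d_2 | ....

rank_ℚ(R)=1; free=2−1=1
SNF(R) diag = [2] → torsion [2]

Answer: M ≅ ℤ^1 ⊕ ℤ/2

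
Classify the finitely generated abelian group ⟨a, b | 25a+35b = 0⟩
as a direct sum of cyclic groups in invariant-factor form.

Answer: M ≅ ℤ^1 ⊕ ℤ/5

Derivation:
rank_ℚ(R)=1; free=2−1=1
SNF(R) diag = [5] → torsion [5]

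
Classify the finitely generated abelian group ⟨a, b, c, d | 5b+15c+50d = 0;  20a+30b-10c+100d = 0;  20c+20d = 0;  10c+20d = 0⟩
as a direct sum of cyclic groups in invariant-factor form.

Answer: M ≅ ℤ/5 ⊕ ℤ/10 ⊕ ℤ/20 ⊕ ℤ/20

Derivation:
rank_ℚ(R)=4; free=4−4=0
SNF(R) diag = [5, 10, 20, 20] → torsion [5, 10, 20, 20]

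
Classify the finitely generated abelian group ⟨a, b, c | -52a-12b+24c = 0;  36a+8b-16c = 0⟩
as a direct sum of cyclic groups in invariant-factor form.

Answer: M ≅ ℤ^1 ⊕ ℤ/4 ⊕ ℤ/4

Derivation:
rank_ℚ(R)=2; free=3−2=1
SNF(R) diag = [4, 4] → torsion [4, 4]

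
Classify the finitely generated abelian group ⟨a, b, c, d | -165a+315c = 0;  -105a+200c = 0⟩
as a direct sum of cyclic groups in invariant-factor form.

Answer: M ≅ ℤ^2 ⊕ ℤ/5 ⊕ ℤ/15

Derivation:
rank_ℚ(R)=2; free=4−2=2
SNF(R) diag = [5, 15] → torsion [5, 15]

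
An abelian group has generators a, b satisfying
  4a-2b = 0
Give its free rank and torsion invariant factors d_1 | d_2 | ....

Answer: M ≅ ℤ^1 ⊕ ℤ/2

Derivation:
rank_ℚ(R)=1; free=2−1=1
SNF(R) diag = [2] → torsion [2]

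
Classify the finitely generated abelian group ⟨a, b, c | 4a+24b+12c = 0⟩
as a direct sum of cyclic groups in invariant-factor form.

rank_ℚ(R)=1; free=3−1=2
SNF(R) diag = [4] → torsion [4]

Answer: M ≅ ℤ^2 ⊕ ℤ/4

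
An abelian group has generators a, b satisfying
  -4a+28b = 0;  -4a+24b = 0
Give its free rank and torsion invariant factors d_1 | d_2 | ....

Answer: M ≅ ℤ/4 ⊕ ℤ/4

Derivation:
rank_ℚ(R)=2; free=2−2=0
SNF(R) diag = [4, 4] → torsion [4, 4]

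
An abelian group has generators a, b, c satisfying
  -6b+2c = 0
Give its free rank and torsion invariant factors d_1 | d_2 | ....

Answer: M ≅ ℤ^2 ⊕ ℤ/2

Derivation:
rank_ℚ(R)=1; free=3−1=2
SNF(R) diag = [2] → torsion [2]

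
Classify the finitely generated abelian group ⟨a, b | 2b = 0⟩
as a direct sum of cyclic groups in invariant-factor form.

rank_ℚ(R)=1; free=2−1=1
SNF(R) diag = [2] → torsion [2]

Answer: M ≅ ℤ^1 ⊕ ℤ/2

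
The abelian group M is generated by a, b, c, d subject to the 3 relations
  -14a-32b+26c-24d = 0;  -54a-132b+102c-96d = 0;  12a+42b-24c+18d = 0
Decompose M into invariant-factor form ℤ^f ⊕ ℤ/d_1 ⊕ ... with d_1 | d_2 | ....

Answer: M ≅ ℤ^1 ⊕ ℤ/2 ⊕ ℤ/6 ⊕ ℤ/12

Derivation:
rank_ℚ(R)=3; free=4−3=1
SNF(R) diag = [2, 6, 12] → torsion [2, 6, 12]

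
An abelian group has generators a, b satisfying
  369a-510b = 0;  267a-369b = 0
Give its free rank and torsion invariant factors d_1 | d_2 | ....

rank_ℚ(R)=2; free=2−2=0
SNF(R) diag = [3, 3] → torsion [3, 3]

Answer: M ≅ ℤ/3 ⊕ ℤ/3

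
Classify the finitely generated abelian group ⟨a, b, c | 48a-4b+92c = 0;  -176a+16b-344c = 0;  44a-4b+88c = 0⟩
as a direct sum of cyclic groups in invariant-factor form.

Answer: M ≅ ℤ/4 ⊕ ℤ/4 ⊕ ℤ/8

Derivation:
rank_ℚ(R)=3; free=3−3=0
SNF(R) diag = [4, 4, 8] → torsion [4, 4, 8]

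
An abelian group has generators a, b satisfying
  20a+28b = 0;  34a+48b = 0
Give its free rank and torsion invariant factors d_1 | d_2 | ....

rank_ℚ(R)=2; free=2−2=0
SNF(R) diag = [2, 4] → torsion [2, 4]

Answer: M ≅ ℤ/2 ⊕ ℤ/4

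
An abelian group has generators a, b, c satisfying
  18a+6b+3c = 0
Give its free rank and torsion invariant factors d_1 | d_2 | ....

Answer: M ≅ ℤ^2 ⊕ ℤ/3

Derivation:
rank_ℚ(R)=1; free=3−1=2
SNF(R) diag = [3] → torsion [3]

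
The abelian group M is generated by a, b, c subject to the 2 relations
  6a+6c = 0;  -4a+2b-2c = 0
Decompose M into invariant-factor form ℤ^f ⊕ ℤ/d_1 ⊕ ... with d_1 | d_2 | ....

rank_ℚ(R)=2; free=3−2=1
SNF(R) diag = [2, 6] → torsion [2, 6]

Answer: M ≅ ℤ^1 ⊕ ℤ/2 ⊕ ℤ/6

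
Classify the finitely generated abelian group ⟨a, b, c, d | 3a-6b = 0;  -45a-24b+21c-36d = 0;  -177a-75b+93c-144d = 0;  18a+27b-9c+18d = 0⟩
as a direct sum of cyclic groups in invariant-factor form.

Answer: M ≅ ℤ/3 ⊕ ℤ/3 ⊕ ℤ/9 ⊕ ℤ/18

Derivation:
rank_ℚ(R)=4; free=4−4=0
SNF(R) diag = [3, 3, 9, 18] → torsion [3, 3, 9, 18]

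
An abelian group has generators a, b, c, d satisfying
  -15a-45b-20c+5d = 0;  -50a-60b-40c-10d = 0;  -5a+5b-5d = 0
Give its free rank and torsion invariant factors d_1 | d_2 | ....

rank_ℚ(R)=3; free=4−3=1
SNF(R) diag = [5, 10, 20] → torsion [5, 10, 20]

Answer: M ≅ ℤ^1 ⊕ ℤ/5 ⊕ ℤ/10 ⊕ ℤ/20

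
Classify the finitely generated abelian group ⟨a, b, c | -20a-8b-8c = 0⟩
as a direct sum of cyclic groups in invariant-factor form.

rank_ℚ(R)=1; free=3−1=2
SNF(R) diag = [4] → torsion [4]

Answer: M ≅ ℤ^2 ⊕ ℤ/4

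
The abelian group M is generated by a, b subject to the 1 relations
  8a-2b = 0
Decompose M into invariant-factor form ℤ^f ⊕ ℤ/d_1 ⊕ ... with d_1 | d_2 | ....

Answer: M ≅ ℤ^1 ⊕ ℤ/2

Derivation:
rank_ℚ(R)=1; free=2−1=1
SNF(R) diag = [2] → torsion [2]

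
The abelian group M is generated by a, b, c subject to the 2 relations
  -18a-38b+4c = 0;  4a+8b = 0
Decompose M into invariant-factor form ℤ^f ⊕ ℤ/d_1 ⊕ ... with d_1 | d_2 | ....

rank_ℚ(R)=2; free=3−2=1
SNF(R) diag = [2, 4] → torsion [2, 4]

Answer: M ≅ ℤ^1 ⊕ ℤ/2 ⊕ ℤ/4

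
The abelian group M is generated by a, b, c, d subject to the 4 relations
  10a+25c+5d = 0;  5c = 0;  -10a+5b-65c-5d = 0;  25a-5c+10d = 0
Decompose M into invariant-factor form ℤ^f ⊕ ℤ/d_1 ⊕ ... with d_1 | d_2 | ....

rank_ℚ(R)=4; free=4−4=0
SNF(R) diag = [5, 5, 5, 5] → torsion [5, 5, 5, 5]

Answer: M ≅ ℤ/5 ⊕ ℤ/5 ⊕ ℤ/5 ⊕ ℤ/5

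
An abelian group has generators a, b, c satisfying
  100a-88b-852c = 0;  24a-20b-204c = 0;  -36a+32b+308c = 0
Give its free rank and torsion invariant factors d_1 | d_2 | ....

rank_ℚ(R)=3; free=3−3=0
SNF(R) diag = [4, 4, 8] → torsion [4, 4, 8]

Answer: M ≅ ℤ/4 ⊕ ℤ/4 ⊕ ℤ/8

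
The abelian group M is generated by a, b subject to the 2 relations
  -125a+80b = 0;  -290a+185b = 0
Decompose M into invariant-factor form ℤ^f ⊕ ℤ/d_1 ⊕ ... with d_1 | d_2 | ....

Answer: M ≅ ℤ/5 ⊕ ℤ/15

Derivation:
rank_ℚ(R)=2; free=2−2=0
SNF(R) diag = [5, 15] → torsion [5, 15]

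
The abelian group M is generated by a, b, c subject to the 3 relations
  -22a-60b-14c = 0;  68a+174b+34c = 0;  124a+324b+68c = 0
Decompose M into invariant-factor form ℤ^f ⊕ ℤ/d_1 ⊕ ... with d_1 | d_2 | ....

Answer: M ≅ ℤ/2 ⊕ ℤ/6 ⊕ ℤ/12

Derivation:
rank_ℚ(R)=3; free=3−3=0
SNF(R) diag = [2, 6, 12] → torsion [2, 6, 12]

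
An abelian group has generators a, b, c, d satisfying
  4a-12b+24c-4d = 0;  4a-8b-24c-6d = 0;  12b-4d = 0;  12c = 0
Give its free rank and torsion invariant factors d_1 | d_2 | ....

rank_ℚ(R)=4; free=4−4=0
SNF(R) diag = [2, 4, 4, 12] → torsion [2, 4, 4, 12]

Answer: M ≅ ℤ/2 ⊕ ℤ/4 ⊕ ℤ/4 ⊕ ℤ/12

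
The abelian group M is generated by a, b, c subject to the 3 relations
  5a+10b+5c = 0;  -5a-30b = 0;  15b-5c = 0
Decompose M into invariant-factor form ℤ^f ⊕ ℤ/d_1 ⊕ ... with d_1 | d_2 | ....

rank_ℚ(R)=3; free=3−3=0
SNF(R) diag = [5, 5, 5] → torsion [5, 5, 5]

Answer: M ≅ ℤ/5 ⊕ ℤ/5 ⊕ ℤ/5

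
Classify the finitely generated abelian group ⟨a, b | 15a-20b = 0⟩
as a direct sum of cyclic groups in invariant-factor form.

rank_ℚ(R)=1; free=2−1=1
SNF(R) diag = [5] → torsion [5]

Answer: M ≅ ℤ^1 ⊕ ℤ/5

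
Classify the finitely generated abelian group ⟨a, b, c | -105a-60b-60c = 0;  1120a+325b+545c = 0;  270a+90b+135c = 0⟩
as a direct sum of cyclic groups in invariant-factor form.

rank_ℚ(R)=3; free=3−3=0
SNF(R) diag = [5, 15, 45] → torsion [5, 15, 45]

Answer: M ≅ ℤ/5 ⊕ ℤ/15 ⊕ ℤ/45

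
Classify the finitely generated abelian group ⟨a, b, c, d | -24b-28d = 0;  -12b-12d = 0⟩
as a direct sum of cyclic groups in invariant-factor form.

Answer: M ≅ ℤ^2 ⊕ ℤ/4 ⊕ ℤ/12

Derivation:
rank_ℚ(R)=2; free=4−2=2
SNF(R) diag = [4, 12] → torsion [4, 12]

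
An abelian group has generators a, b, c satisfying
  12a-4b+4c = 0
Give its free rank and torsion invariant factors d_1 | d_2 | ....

Answer: M ≅ ℤ^2 ⊕ ℤ/4

Derivation:
rank_ℚ(R)=1; free=3−1=2
SNF(R) diag = [4] → torsion [4]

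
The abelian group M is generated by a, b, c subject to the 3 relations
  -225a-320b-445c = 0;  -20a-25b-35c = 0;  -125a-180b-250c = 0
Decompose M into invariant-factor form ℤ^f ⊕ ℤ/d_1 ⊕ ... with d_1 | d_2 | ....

rank_ℚ(R)=3; free=3−3=0
SNF(R) diag = [5, 5, 5] → torsion [5, 5, 5]

Answer: M ≅ ℤ/5 ⊕ ℤ/5 ⊕ ℤ/5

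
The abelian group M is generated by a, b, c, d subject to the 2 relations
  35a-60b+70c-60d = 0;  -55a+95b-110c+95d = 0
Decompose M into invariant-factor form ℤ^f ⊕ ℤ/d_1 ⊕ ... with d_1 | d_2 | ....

rank_ℚ(R)=2; free=4−2=2
SNF(R) diag = [5, 5] → torsion [5, 5]

Answer: M ≅ ℤ^2 ⊕ ℤ/5 ⊕ ℤ/5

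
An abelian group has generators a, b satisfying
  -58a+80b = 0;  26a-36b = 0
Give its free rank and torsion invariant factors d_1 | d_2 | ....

Answer: M ≅ ℤ/2 ⊕ ℤ/4

Derivation:
rank_ℚ(R)=2; free=2−2=0
SNF(R) diag = [2, 4] → torsion [2, 4]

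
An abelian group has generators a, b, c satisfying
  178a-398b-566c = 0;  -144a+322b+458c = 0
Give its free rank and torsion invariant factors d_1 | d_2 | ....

Answer: M ≅ ℤ^1 ⊕ ℤ/2 ⊕ ℤ/2

Derivation:
rank_ℚ(R)=2; free=3−2=1
SNF(R) diag = [2, 2] → torsion [2, 2]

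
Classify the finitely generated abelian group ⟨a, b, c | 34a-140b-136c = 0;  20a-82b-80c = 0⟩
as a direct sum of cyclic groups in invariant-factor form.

Answer: M ≅ ℤ^1 ⊕ ℤ/2 ⊕ ℤ/6

Derivation:
rank_ℚ(R)=2; free=3−2=1
SNF(R) diag = [2, 6] → torsion [2, 6]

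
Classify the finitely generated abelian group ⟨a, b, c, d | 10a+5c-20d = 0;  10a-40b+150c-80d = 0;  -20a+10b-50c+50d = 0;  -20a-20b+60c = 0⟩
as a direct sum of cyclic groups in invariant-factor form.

rank_ℚ(R)=4; free=4−4=0
SNF(R) diag = [5, 10, 10, 20] → torsion [5, 10, 10, 20]

Answer: M ≅ ℤ/5 ⊕ ℤ/10 ⊕ ℤ/10 ⊕ ℤ/20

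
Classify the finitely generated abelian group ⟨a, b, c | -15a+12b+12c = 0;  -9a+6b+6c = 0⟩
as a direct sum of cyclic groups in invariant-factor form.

rank_ℚ(R)=2; free=3−2=1
SNF(R) diag = [3, 6] → torsion [3, 6]

Answer: M ≅ ℤ^1 ⊕ ℤ/3 ⊕ ℤ/6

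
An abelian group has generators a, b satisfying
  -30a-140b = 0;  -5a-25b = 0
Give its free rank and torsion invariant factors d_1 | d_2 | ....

rank_ℚ(R)=2; free=2−2=0
SNF(R) diag = [5, 10] → torsion [5, 10]

Answer: M ≅ ℤ/5 ⊕ ℤ/10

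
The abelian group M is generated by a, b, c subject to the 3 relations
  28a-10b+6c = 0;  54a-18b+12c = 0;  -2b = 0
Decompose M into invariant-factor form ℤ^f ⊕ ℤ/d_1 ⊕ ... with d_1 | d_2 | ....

rank_ℚ(R)=3; free=3−3=0
SNF(R) diag = [2, 2, 6] → torsion [2, 2, 6]

Answer: M ≅ ℤ/2 ⊕ ℤ/2 ⊕ ℤ/6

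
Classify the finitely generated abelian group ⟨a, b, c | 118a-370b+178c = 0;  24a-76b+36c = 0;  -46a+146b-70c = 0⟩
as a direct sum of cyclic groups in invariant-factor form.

Answer: M ≅ ℤ/2 ⊕ ℤ/4 ⊕ ℤ/12

Derivation:
rank_ℚ(R)=3; free=3−3=0
SNF(R) diag = [2, 4, 12] → torsion [2, 4, 12]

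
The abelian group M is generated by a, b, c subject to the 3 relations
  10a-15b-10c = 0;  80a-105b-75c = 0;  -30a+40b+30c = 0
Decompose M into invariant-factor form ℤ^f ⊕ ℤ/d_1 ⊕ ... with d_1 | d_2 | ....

rank_ℚ(R)=3; free=3−3=0
SNF(R) diag = [5, 5, 10] → torsion [5, 5, 10]

Answer: M ≅ ℤ/5 ⊕ ℤ/5 ⊕ ℤ/10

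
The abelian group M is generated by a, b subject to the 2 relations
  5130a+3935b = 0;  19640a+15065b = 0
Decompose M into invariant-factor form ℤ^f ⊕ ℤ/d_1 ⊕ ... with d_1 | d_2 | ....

Answer: M ≅ ℤ/5 ⊕ ℤ/10

Derivation:
rank_ℚ(R)=2; free=2−2=0
SNF(R) diag = [5, 10] → torsion [5, 10]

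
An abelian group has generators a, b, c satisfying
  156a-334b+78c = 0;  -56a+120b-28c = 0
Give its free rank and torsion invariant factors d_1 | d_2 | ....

Answer: M ≅ ℤ^1 ⊕ ℤ/2 ⊕ ℤ/4

Derivation:
rank_ℚ(R)=2; free=3−2=1
SNF(R) diag = [2, 4] → torsion [2, 4]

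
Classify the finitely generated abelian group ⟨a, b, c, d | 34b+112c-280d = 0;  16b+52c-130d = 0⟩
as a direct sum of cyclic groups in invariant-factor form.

rank_ℚ(R)=2; free=4−2=2
SNF(R) diag = [2, 6] → torsion [2, 6]

Answer: M ≅ ℤ^2 ⊕ ℤ/2 ⊕ ℤ/6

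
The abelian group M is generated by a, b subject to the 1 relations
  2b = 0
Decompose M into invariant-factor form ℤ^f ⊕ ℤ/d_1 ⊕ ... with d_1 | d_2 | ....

rank_ℚ(R)=1; free=2−1=1
SNF(R) diag = [2] → torsion [2]

Answer: M ≅ ℤ^1 ⊕ ℤ/2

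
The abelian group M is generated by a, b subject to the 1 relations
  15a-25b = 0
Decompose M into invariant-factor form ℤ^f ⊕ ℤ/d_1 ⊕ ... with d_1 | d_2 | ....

Answer: M ≅ ℤ^1 ⊕ ℤ/5

Derivation:
rank_ℚ(R)=1; free=2−1=1
SNF(R) diag = [5] → torsion [5]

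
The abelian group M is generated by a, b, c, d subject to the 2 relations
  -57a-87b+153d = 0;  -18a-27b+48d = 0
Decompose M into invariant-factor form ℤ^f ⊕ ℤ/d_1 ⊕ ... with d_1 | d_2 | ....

rank_ℚ(R)=2; free=4−2=2
SNF(R) diag = [3, 3] → torsion [3, 3]

Answer: M ≅ ℤ^2 ⊕ ℤ/3 ⊕ ℤ/3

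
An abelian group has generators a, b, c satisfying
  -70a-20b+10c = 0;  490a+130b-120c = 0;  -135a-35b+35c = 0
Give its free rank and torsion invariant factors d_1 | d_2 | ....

Answer: M ≅ ℤ/5 ⊕ ℤ/10 ⊕ ℤ/30

Derivation:
rank_ℚ(R)=3; free=3−3=0
SNF(R) diag = [5, 10, 30] → torsion [5, 10, 30]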